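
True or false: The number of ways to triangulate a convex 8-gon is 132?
True

Solution: Triangulations of a convex 8-gon are counted by the Catalan number C_6: C_6 = C(12,6)/(6+1) = 924/7 = 132.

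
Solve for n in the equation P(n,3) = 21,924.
29

Explanation: P(n,3) = n(n−1)(n−2) is increasing in n; n(n−1)(n−2) ≈ (n−1)^3 = 21,924 gives n ≈ 29.0. Check: P(27,3) = 17,550, P(28,3) = 19,656, P(29,3) = 21,924 ✓. So n = 29.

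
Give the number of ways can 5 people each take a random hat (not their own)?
Using D(n) = (n-1)[D(n-1) + D(n-2)]:
D(5) = (5-1) × [D(4) + D(3)]
      = 4 × [9 + 2]
      = 4 × 11
      = 44
Final answer: 44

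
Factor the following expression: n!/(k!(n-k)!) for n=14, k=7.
C(14,7) = 3,432

Reasoning: This is the binomial coefficient C(14,7) = 3,432.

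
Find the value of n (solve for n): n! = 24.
4

Reasoning: n! is strictly increasing. 2! = 2, 3! = 6, 4! = 24 ✓. So n = 4.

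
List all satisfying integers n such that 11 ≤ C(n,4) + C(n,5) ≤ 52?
6

Explanation: C(5,4)+C(5,5)=6; C(6,4)+C(6,5)=21; C(7,4)+C(7,5)=56. So valid n = 6.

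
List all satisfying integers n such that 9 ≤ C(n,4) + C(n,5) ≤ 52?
6

Working:
C(5,4)+C(5,5)=6; C(6,4)+C(6,5)=21; C(7,4)+C(7,5)=56. So valid n = 6.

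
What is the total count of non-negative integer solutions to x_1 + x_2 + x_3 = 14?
120
C(14+3-1, 3-1) = 120.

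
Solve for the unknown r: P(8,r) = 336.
3

Reasoning: P(8,r) = 8·7·…·(8−r+1), a product of r factors. Multiplying down from 8: 8 = 8; 8·7 = 56; 8·7·6 = 336 ✓ (3 factors). So r = 3.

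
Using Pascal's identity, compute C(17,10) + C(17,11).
C(17,10) + C(17,11) = C(18,11) = 31,824.
Final answer: 31,824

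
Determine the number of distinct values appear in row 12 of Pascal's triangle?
Row 12 has entries C(12,0)..C(12,12); by symmetry C(12,k)=C(12,12-k), giving 7 distinct values.

Answer: 7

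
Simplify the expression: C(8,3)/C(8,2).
2

C(n,k+1)/C(n,k) = (n−k)/(k+1). Here (8−2)/(2+1) = 6/3 = 2.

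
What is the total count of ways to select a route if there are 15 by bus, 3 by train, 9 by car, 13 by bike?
40

Working:
By the addition principle: 15 + 3 + 9 + 13 = 40.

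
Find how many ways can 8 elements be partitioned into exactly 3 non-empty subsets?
This equals S(8,3), the Stirling number of the 2nd kind.
Using the Stirling recurrence: S(n,k) = k·S(n-1,k) + S(n-1,k-1)
S(8,3) = 3·S(7,3) + S(7,2)
         = 3·301 + 63
         = 903 + 63
         = 966

Answer: 966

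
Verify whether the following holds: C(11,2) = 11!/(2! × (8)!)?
False

Reasoning: The correct denominator is 2!×9!, giving C(11,2) = 55; the stated RHS is 11!/(2!×8!) = 495 ≠ 55, so the statement does not hold.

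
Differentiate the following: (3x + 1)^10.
30(3x + 1)^9
Chain rule: 10(3x+1)^{9} × 3 = 30(3x+1)^{9}.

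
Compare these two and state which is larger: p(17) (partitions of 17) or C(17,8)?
C(17,8)
Pentagonal recurrence p(n) = p(n−1) + p(n−2) − p(n−5) − p(n−7) + …: p(17) = p(16) + p(15) − p(12) − p(10) + p(5) + p(2) = 231 + 176 − 77 − 42 + 7 + 2 = 297; C(17,8) = 24,310.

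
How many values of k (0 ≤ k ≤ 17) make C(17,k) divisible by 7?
6

Explanation: Checking C(17,k) mod 7 for k = 0..17: divisible at k = 4, 5, 6, 11, 12, 13. That's 6 values.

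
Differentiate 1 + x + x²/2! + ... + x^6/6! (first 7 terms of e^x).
Differentiating term by term gives the first 6 terms of e^x.
Final answer: 1 + x + x²/2! + ... + x^5/5!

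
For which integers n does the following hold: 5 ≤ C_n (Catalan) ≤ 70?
3, 4, 5
C_2=2; C_3=5; C_4=14; C_5=42; C_6=132. So valid n = 3, 4, 5.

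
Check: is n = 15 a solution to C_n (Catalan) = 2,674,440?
C_15 = C(30,15)/(15+1) = 155,117,520/16 = 9,694,845, which does not equal 2,674,440.
Final answer: No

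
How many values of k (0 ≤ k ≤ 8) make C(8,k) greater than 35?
3
Row 8 is unimodal and symmetric about k=8/2. C(8,2)=28 ≤ 35; C(8,3)=56 > 35; by symmetry C(8,k) > 35 for k = 3..5. That's 5 - 3 + 1 = 3 values.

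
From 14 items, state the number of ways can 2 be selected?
91

Working:
C(14,2) = 14! / (2! × (14-2)!)
         = 14! / (2! × 12!)
         = 91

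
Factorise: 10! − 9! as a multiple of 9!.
10! − 9! = 10·9! − 9! = (10 − 1)·9! = 9 × 9! = 3,265,920.
Final answer: 9 × 9! = 3,265,920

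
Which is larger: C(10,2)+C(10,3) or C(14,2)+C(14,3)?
C(14,2)+C(14,3)

Working:
First=165, Second=455.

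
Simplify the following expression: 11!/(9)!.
110

This equals 11×10 = 110.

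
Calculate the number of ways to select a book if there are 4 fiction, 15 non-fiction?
By the addition principle: 4 + 15 = 19.
Final answer: 19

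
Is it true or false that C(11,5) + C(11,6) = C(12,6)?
True
Pascal's identity: LHS = 462 + 462 = 924; RHS = C(12,6) = 924. Both sides agree, so the statement holds.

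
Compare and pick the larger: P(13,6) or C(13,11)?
P(13,6)=1,235,520, C(13,11)=78.
Final answer: P(13,6)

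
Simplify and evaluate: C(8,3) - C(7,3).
21

Reasoning: C(8,3) - C(7,3) = C(7,2) = 21.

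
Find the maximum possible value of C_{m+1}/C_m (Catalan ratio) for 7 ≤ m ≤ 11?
46/13

Solution: C_{m+1}/C_m = 2(2m+1)/(m+2), which increases with m. Maximum at m = 11: 2·23/13 = 46/13.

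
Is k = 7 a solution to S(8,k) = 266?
S(8,7) = 7·S(7,7) + S(7,6) = 7·1 + 21 = 28, which does not equal 266.

Answer: No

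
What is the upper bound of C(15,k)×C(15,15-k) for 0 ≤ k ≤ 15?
41,409,225

C(15,k)·C(15,15-k) = C(15,k)², maximised at the centre k = 7: C(15,7)² = 41,409,225.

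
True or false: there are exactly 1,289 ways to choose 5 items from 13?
False
C(13,5) = 1,287 ≠ 1289.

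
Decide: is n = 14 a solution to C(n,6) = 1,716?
No

C(14,6) = 14·13·12·11·10·9/6! = 2,162,160/720 = 3,003, which does not equal 1,716.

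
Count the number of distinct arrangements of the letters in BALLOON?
Word has 7 letters (B=1, A=1, L=2, O=2, N=1). Arrangements: 7!/Π(k!) = 1,260.

Answer: 1,260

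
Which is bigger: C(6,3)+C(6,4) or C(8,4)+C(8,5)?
C(8,4)+C(8,5)

Explanation: First=35, Second=126.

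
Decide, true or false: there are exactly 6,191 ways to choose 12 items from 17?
C(17,12) = 6,188 ≠ 6191.

Answer: False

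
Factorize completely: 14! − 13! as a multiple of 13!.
13 × 13! = 80,951,270,400
14! − 13! = 14·13! − 13! = (14 − 1)·13! = 13 × 13! = 80,951,270,400.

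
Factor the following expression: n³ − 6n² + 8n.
n(n − 2)(n − 4)

Working:
n³ − 6n² + 8n = n(n² − 6n + 8) = n(n − 2)(n − 4).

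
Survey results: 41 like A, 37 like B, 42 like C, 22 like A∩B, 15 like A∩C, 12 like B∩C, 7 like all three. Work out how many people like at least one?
78

Working:
|A∪B∪C| = 41+37+42-22-15-12+7 = 78.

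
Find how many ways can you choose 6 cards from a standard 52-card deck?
20,358,520

C(52,6) = 20,358,520.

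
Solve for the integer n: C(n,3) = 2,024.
C(n,3) = n(n−1)(n−2)/3! is increasing in n, and n(n−1)(n−2) = 3!·2,024 = 12,144 ≈ (n−1)^3 gives n ≈ 24.0. Check: C(22,3) = 1,540, C(23,3) = 1,771, C(24,3) = 2,024 ✓. So n = 24.
Final answer: 24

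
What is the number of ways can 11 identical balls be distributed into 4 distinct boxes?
364
C(11+4-1, 4-1) = C(14, 3) = 364.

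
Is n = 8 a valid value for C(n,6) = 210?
No

Working:
C(8,6) = 8·7·6·5·4·3/6! = 20,160/720 = 28, which does not equal 210.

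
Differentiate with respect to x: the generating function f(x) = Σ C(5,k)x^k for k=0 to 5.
Σ k·C(5,k)x^(k-1) for k=1 to 5

Working:
Term-by-term differentiation gives Σ k·C(5,k)x^{k-1} for k=1 to 5.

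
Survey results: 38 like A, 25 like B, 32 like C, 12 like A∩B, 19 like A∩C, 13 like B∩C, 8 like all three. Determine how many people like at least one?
59

Reasoning: |A∪B∪C| = 38+25+32-12-19-13+8 = 59.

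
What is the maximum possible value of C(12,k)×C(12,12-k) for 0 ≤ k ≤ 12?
853,776

C(12,k)·C(12,12-k) = C(12,k)², maximised at the centre k = 6: C(12,6)² = 853,776.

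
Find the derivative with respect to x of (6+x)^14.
Using the power rule: d/dx (6+x)^14 = 14(6+x)^{13}.
Final answer: 14(6+x)^13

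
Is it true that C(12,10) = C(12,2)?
Symmetry C(n,k) = C(n,n-k): C(12,10) = 66 and C(12,2) = 66. Both sides agree, so the statement holds.

Answer: True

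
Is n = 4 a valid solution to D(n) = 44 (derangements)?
No
D(4) = (4-1)·[D(3) + D(2)] = 3·[2 + 1] = 9, which does not equal 44.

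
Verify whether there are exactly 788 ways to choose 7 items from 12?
False
C(12,7) = 792 ≠ 788.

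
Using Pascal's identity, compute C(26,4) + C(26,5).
80,730

Explanation: C(26,4) + C(26,5) = C(27,5) = 80,730.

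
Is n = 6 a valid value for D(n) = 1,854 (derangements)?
D(6) = (6-1)·[D(5) + D(4)] = 5·[44 + 9] = 265, which does not equal 1,854.

Answer: No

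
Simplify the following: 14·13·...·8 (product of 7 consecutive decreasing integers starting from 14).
17,297,280

Explanation: This is P(14,7) = 14!/(7)! = 17,297,280.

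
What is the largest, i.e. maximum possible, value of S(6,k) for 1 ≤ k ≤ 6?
Row S(6,k) for k = 1..6 (via S(n,k) = k·S(n−1,k) + S(n−1,k−1)): 1, 31, 90, 65, 15, 1. The row is unimodal; maximum at k = 3: 90.
Final answer: 90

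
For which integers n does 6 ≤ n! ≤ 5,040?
3, 4, 5, 6, 7

Reasoning: n! is strictly increasing; 3! = 6 and 7! = 5,040, so valid n = 3, 4, 5, 6, 7.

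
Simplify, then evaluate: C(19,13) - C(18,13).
18,564

Working:
C(19,13) - C(18,13) = C(18,12) = 18,564.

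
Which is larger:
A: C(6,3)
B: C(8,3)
B

Solution: A=C(6,3)=20, B=C(8,3)=56.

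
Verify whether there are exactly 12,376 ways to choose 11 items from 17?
True

C(17,11) = 12,376.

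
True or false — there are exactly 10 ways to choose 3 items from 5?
True

Explanation: C(5,3) = 10.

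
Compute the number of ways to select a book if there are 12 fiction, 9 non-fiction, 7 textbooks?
28

Reasoning: By the addition principle: 12 + 9 + 7 = 28.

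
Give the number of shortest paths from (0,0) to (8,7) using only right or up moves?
6,435
Choose 8 rights from 15 moves: C(15,8) = 6,435.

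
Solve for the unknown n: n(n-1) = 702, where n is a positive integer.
27

Solution: n² − n − 702 = 0, so n = (1 ± √(1 + 4·702))/2 = (1 ± √2,809)/2 = (1 ± 53)/2, i.e. n = 27 or n = -26. Taking the positive root, n = 27 (check: 27×26 = 702).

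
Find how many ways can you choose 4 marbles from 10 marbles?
210

Solution: C(10,4) = 10! / (4! × (10-4)!)
         = 10! / (4! × 6!)
         = 210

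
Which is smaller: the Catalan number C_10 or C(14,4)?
C(14,4)

Solution: C_10 = C(20,10)/(10+1) = 184,756/11 = 16,796; C(14,4) = 1,001.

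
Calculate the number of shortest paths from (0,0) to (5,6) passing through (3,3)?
To (3,3): C(6,3)=20. From there: C(5,2)=10. Total: 200.
Final answer: 200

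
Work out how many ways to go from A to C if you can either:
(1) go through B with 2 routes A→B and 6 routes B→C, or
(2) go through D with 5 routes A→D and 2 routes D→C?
22

Explanation: Route via B: 2×6=12. Route via D: 5×2=10. Total: 22.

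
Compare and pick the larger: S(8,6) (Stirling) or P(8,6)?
P(8,6)

Working:
S(8,6) = 6·S(7,6) + S(7,5) = 6·21 + 140 = 266; P(8,6) = 20,160.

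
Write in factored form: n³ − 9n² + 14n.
n(n − 2)(n − 7)

Working:
n³ − 9n² + 14n = n(n² − 9n + 14) = n(n − 2)(n − 7).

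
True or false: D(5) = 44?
True

Explanation: Derangements of 5 elements: D(5) = (5-1)·[D(4) + D(3)] = 4·[9 + 2] = 44.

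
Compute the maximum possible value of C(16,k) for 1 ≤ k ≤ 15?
12,870

Working:
C(16,k) is maximised at the centre of the row: C(16,8) = 12,870.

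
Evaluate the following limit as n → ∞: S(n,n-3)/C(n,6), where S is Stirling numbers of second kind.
The leading term of S(n,n-3) as a polynomial in n is (5)!!·C(n,6), so the ratio → (5)!! = 15.

Answer: 15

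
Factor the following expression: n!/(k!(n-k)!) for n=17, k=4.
This is the binomial coefficient C(17,4) = 2,380.
Final answer: C(17,4) = 2,380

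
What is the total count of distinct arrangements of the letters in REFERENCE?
7,560

Word has 9 letters (R=2, E=4, F=1, N=1, C=1). Arrangements: 9!/Π(k!) = 7,560.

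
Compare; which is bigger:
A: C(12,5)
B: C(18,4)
B

A=C(12,5)=792, B=C(18,4)=3,060.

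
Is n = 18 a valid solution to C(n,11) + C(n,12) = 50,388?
C(18,11) + C(18,12) = 31,824 + 18,564 = 50,388, which equals 50,388.
Final answer: Yes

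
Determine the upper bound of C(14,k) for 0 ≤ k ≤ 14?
3,432

Reasoning: Maximum at k = 7: C(14,7) = 3,432.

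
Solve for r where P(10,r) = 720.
P(10,r) = 10·9·…·(10−r+1), a product of r factors. Multiplying down from 10: 10 = 10; 10·9 = 90; 10·9·8 = 720 ✓ (3 factors). So r = 3.

Answer: 3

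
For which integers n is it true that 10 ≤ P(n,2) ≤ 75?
P(3,2)=6; P(4,2)=12; P(5,2)=20; P(6,2)=30; P(7,2)=42; P(8,2)=56; P(9,2)=72; P(10,2)=90. So valid n = 4, 5, 6, 7, 8, 9.
Final answer: 4, 5, 6, 7, 8, 9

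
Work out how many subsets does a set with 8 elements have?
256

Working:
Each element can be included or excluded: 2^8 = 256.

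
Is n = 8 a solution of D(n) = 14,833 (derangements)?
D(8) = (8-1)·[D(7) + D(6)] = 7·[1,854 + 265] = 14,833, which equals 14,833.
Final answer: Yes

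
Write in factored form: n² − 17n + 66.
Seek roots whose sum is 17 and product is 66: (6, 11). So n² − 17n + 66 = (n − 6)(n − 11).
Final answer: (n − 6)(n − 11)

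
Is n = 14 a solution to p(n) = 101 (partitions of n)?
No

Pentagonal recurrence p(n) = p(n−1) + p(n−2) − p(n−5) − p(n−7) + …: p(14) = p(13) + p(12) − p(9) − p(7) + p(2) = 101 + 77 − 30 − 15 + 2 = 135, which does not equal 101.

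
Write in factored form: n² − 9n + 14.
Seek roots whose sum is 9 and product is 14: (2, 7). So n² − 9n + 14 = (n − 2)(n − 7).
Final answer: (n − 2)(n − 7)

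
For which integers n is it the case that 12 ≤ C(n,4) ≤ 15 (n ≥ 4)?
6

Reasoning: C(5,4)=5; C(6,4)=15; C(7,4)=35. So valid n = 6.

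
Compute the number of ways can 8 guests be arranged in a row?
40,320

Solution: Arrangements of 8 distinct objects: 8! = 40,320.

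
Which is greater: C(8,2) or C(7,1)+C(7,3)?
C(8,2)=28; C(7,1)+C(7,3)=7+35=42.
Final answer: C(7,1)+C(7,3)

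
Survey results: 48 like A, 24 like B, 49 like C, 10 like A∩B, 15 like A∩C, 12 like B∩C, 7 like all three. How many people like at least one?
|A∪B∪C| = 48+24+49-10-15-12+7 = 91.
Final answer: 91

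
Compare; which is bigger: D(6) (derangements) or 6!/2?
6!/2

Solution: D(6) = (6-1)·[D(5) + D(4)] = 5·[44 + 9] = 265; 6!/2 = 720/2 = 360.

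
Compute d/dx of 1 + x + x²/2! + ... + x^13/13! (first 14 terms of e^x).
1 + x + x²/2! + ... + x^12/12!

Working:
Differentiating term by term gives the first 13 terms of e^x.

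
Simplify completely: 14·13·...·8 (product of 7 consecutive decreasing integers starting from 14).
This is P(14,7) = 14!/(7)! = 17,297,280.

Answer: 17,297,280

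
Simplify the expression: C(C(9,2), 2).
C(9,2) = 36, then C(36, 2) = 630.

Answer: 630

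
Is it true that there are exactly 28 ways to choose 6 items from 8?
True

Working:
C(8,6) = 28.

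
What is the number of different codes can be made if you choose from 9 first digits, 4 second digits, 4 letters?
144

Working:
By the multiplication principle: 9 × 4 × 4 = 144.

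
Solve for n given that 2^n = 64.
2^6 = 64, so n = 6.

Answer: 6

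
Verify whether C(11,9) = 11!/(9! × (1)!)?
False

Solution: The correct denominator is 9!×2!, giving C(11,9) = 55; the stated RHS is 11!/(9!×1!) = 110 ≠ 55, so the statement does not hold.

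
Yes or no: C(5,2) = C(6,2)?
LHS = C(5,2) = 10; RHS = C(6,2) = 15. 10 ≠ 15, so the statement does not hold.
Final answer: No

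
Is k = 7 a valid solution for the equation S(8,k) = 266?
No

Explanation: S(8,7) = 7·S(7,7) + S(7,6) = 7·1 + 21 = 28, which does not equal 266.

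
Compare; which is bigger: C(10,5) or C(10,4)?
C(10,5)=252, C(10,4)=210.

Answer: C(10,5)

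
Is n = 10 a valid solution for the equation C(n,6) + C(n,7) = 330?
Yes
C(10,6) + C(10,7) = 210 + 120 = 330, which equals 330.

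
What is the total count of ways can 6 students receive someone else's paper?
265

Using D(n) = (n-1)[D(n-1) + D(n-2)]:
D(6) = (6-1) × [D(5) + D(4)]
      = 5 × [44 + 9]
      = 5 × 53
      = 265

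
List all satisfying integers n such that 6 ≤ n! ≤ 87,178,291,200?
3, 4, 5, 6, 7, 8, 9, 10, 11, 12, 13, 14

n! is strictly increasing; 3! = 6 and 14! = 87,178,291,200, so valid n = 3, 4, 5, 6, 7, 8, 9, 10, 11, 12, 13, 14.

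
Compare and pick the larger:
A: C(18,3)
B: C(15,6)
B

Explanation: A=C(18,3)=816, B=C(15,6)=5,005.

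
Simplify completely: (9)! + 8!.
(9)! + 8! = (9)·8! + 8! = (9+1)·8! = 10·8! = 403,200.

Answer: 403,200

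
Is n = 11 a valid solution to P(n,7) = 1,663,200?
P(11,7) = 11·10·9·8·7·6·5 = 1,663,200, which equals 1,663,200.

Answer: Yes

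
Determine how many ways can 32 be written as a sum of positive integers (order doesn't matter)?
8,349
Pentagonal recurrence p(n) = p(n−1) + p(n−2) − p(n−5) − p(n−7) + …: p(32) = p(31) + p(30) − p(27) − p(25) + p(20) + p(17) − p(10) − p(6) = 6,842 + 5,604 − 3,010 − 1,958 + 627 + 297 − 42 − 11 = 8,349.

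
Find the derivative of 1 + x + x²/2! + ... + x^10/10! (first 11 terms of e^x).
Differentiating term by term gives the first 10 terms of e^x.

Answer: 1 + x + x²/2! + ... + x^9/9!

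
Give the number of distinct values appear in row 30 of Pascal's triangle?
16

Reasoning: Row 30 has entries C(30,0)..C(30,30); by symmetry C(30,k)=C(30,30-k), giving 16 distinct values.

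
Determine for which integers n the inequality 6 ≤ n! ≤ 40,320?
n! is strictly increasing; 3! = 6 and 8! = 40,320, so valid n = 3, 4, 5, 6, 7, 8.

Answer: 3, 4, 5, 6, 7, 8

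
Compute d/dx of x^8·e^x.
Product rule: d/dx[x^8]·e^x + x^8·d/dx[e^x] = 8x^{7}e^x + x^8e^x.
Final answer: (8x^7 + x^8)e^x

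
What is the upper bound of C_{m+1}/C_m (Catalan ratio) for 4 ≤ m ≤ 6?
13/4

Working:
C_{m+1}/C_m = 2(2m+1)/(m+2), which increases with m. Maximum at m = 6: 2·13/8 = 13/4.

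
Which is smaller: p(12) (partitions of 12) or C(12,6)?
p(12)

Explanation: Pentagonal recurrence p(n) = p(n−1) + p(n−2) − p(n−5) − p(n−7) + …: p(12) = p(11) + p(10) − p(7) − p(5) + p(0) = 56 + 42 − 15 − 7 + 1 = 77; C(12,6) = 924.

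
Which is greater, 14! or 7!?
14!

Reasoning: 14!=87,178,291,200, 7!=5,040. 14! > 7!.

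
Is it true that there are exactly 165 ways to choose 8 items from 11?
True

Working:
C(11,8) = 165.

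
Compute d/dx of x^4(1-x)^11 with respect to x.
4x^3(1-x)^11 - 11x^4(1-x)^10

Reasoning: Product rule: 4x^{3}(1-x)^{11} + x^4·(-11)(1-x)^{10}.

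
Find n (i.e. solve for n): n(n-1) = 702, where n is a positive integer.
27

Solution: n² − n − 702 = 0, so n = (1 ± √(1 + 4·702))/2 = (1 ± √2,809)/2 = (1 ± 53)/2, i.e. n = 27 or n = -26. Taking the positive root, n = 27 (check: 27×26 = 702).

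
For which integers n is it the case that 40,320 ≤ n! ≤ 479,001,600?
n! is strictly increasing; 8! = 40,320 and 12! = 479,001,600, so valid n = 8, 9, 10, 11, 12.

Answer: 8, 9, 10, 11, 12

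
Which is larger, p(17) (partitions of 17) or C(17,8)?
C(17,8)

Solution: Pentagonal recurrence p(n) = p(n−1) + p(n−2) − p(n−5) − p(n−7) + …: p(17) = p(16) + p(15) − p(12) − p(10) + p(5) + p(2) = 231 + 176 − 77 − 42 + 7 + 2 = 297; C(17,8) = 24,310.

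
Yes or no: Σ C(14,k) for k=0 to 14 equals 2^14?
Yes

Reasoning: Binomial theorem: Σ C(14,k) = (1+1)^14 = 2^14 = 16,384; RHS 2^14 = 16,384.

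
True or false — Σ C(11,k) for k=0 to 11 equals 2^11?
True

Binomial theorem: Σ C(11,k) = (1+1)^11 = 2^11 = 2,048; RHS 2^11 = 2,048.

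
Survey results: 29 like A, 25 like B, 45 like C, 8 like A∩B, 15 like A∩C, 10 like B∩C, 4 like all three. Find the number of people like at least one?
70

Working:
|A∪B∪C| = 29+25+45-8-15-10+4 = 70.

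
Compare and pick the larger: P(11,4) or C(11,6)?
P(11,4)

Solution: P(11,4)=7,920, C(11,6)=462.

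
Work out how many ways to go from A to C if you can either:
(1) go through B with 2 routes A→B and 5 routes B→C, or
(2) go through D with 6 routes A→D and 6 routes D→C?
46

Route via B: 2×5=10. Route via D: 6×6=36. Total: 46.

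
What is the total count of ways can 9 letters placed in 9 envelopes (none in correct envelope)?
133,496

Reasoning: Using D(n) = (n-1)[D(n-1) + D(n-2)]:
D(9) = (9-1) × [D(8) + D(7)]
      = 8 × [14833 + 1854]
      = 8 × 16687
      = 133,496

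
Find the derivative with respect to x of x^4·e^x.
Product rule: d/dx[x^4]·e^x + x^4·d/dx[e^x] = 4x^{3}e^x + x^4e^x.

Answer: (4x^3 + x^4)e^x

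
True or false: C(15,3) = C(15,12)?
True
C(15,3) = C(15,15-3) by the symmetry property; both equal 455.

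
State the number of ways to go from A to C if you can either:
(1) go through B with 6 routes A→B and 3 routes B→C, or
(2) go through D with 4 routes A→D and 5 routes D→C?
38

Reasoning: Route via B: 6×3=18. Route via D: 4×5=20. Total: 38.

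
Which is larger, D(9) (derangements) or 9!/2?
9!/2

D(9) = (9-1)·[D(8) + D(7)] = 8·[14,833 + 1,854] = 133,496; 9!/2 = 362,880/2 = 181,440.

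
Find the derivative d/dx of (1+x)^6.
6(1+x)^5

Using the power rule: d/dx (1+x)^6 = 6(1+x)^{5}.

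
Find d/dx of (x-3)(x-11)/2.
d/dx[(x-3)(x-11)] = (x-11) + (x-3) = 2x - 14. Dividing by 2 gives (2x - 14)/2.

Answer: (2x - 14)/2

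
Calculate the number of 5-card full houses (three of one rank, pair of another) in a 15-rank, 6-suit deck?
63,000

Reasoning: Triple rank: 15. Triple suits: C(6,3)=20. Pair rank: 14. Pair suits: C(6,2)=15. Total: 63,000.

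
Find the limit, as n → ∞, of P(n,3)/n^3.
1

Solution: P(n,3) = n(n-1)(n-2) ≈ n^3 for large n. Limit = 1.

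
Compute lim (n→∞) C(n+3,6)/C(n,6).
1

Solution: Both numerator and denominator grow as n^6/6! for large n, so the ratio → 1.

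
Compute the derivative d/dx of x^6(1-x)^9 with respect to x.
Product rule: 6x^{5}(1-x)^{9} + x^6·(-9)(1-x)^{8}.

Answer: 6x^5(1-x)^9 - 9x^6(1-x)^8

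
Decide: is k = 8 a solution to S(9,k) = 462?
No

Reasoning: S(9,8) = 8·S(8,8) + S(8,7) = 8·1 + 28 = 36, which does not equal 462.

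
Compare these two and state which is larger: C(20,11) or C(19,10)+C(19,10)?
C(19,10)+C(19,10)

Solution: C(20,11)=167,960; C(19,10)+C(19,10)=92,378+92,378=184,756.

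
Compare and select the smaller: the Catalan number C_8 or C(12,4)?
C(12,4)

Solution: C_8 = C(16,8)/(8+1) = 12,870/9 = 1,430; C(12,4) = 495.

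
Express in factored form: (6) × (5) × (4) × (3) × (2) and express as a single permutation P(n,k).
P(6,5) = 6!/(1)!

Product of 5 consecutive descending integers starting at 6: P(6,5) = 6!/1! = 720.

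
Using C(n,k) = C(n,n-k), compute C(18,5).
8,568
C(18,5) = C(18,13) = 8,568.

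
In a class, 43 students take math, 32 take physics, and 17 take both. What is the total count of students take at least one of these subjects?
58

Explanation: |A∪B| = |A|+|B|-|A∩B| = 43+32-17 = 58.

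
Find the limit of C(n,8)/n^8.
1/40320
C(n,8) ≈ n^8/8! for large n. Limit = 1/8! = 1/40320.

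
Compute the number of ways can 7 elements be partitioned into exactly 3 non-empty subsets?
301
This equals S(7,3), the Stirling number of the 2nd kind.
Using the Stirling recurrence: S(n,k) = k·S(n-1,k) + S(n-1,k-1)
S(7,3) = 3·S(6,3) + S(6,2)
         = 3·90 + 31
         = 270 + 31
         = 301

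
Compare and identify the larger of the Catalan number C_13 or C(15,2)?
C_13

Solution: C_13 = C(26,13)/(13+1) = 10,400,600/14 = 742,900; C(15,2) = 105.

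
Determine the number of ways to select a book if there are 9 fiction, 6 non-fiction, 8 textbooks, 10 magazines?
By the addition principle: 9 + 6 + 8 + 10 = 33.

Answer: 33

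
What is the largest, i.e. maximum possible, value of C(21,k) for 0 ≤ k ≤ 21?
352,716

Solution: Maximum at k = 10 or k = 11: C(21,10) = 352,716.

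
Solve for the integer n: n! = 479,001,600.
12

Working:
n! is strictly increasing. 10! = 3,628,800, 11! = 39,916,800, 12! = 479,001,600 ✓. So n = 12.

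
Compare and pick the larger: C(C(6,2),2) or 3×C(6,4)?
C(C(6,2),2)

Explanation: C(C(6,2),2)=105, 3×C(6,4)=45.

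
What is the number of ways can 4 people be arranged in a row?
Arrangements of 4 distinct objects: 4! = 24.
Final answer: 24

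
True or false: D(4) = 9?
True

Solution: Derangements of 4 elements: D(4) = (4-1)·[D(3) + D(2)] = 3·[2 + 1] = 9.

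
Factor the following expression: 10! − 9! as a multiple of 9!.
9 × 9! = 3,265,920

10! − 9! = 10·9! − 9! = (10 − 1)·9! = 9 × 9! = 3,265,920.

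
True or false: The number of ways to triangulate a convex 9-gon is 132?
False
Triangulations of a convex 9-gon are counted by the Catalan number C_7: C_7 = C(14,7)/(7+1) = 3,432/8 = 429.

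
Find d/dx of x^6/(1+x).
(6x^5(1+x) - x^6)/(1+x)²

Reasoning: Quotient rule: [6x^{5}(1+x) - x^6]/(1+x)².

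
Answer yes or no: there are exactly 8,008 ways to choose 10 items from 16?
Yes

C(16,10) = 8,008.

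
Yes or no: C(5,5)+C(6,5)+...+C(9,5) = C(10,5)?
No

Solution: Hockey stick identity gives Σ = C(10,6) = 210; RHS C(10,5) = 252.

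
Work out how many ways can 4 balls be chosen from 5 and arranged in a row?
P(5,4) = 5!/(5-4)! = 120.

Answer: 120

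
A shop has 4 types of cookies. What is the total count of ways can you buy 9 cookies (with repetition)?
220

Reasoning: Stars and bars: C(9+4-1, 9) = C(12, 9) = 220.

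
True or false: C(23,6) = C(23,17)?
True

Explanation: C(23,6) = C(23,23-6) by the symmetry property; both equal 100,947.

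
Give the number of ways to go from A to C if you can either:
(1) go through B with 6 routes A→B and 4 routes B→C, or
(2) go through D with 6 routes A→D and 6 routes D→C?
60

Solution: Route via B: 6×4=24. Route via D: 6×6=36. Total: 60.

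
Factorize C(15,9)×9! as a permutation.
P(15,9)

Reasoning: C(15,9)×9! = [15!/(9!(6)!)]×9! = 15!/(6)! = P(15,9) = 1,816,214,400.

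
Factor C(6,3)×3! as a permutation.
P(6,3)

Reasoning: C(6,3)×3! = [6!/(3!(3)!)]×3! = 6!/(3)! = P(6,3) = 120.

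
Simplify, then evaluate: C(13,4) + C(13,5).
2,002
By Pascal's identity: C(14,5) = 2,002.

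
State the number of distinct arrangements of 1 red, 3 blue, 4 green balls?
280

Multinomial: 8!/(1! × 3! × 4!) = 280.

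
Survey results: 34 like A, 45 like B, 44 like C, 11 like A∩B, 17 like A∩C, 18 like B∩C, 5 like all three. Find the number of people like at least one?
82
|A∪B∪C| = 34+45+44-11-17-18+5 = 82.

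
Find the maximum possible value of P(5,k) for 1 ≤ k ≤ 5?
P(5,k) increases in k, so maximum at k = 5: 5! = 120.
Final answer: 120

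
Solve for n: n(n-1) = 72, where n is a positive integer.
9

n² − n − 72 = 0, so n = (1 ± √(1 + 4·72))/2 = (1 ± √289)/2 = (1 ± 17)/2, i.e. n = 9 or n = -8. Taking the positive root, n = 9 (check: 9×8 = 72).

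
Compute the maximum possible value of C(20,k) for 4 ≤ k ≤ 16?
184,756

Solution: C(20,k) is maximised at the centre of the row: C(20,10) = 184,756.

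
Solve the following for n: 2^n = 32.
5
2^5 = 32, so n = 5.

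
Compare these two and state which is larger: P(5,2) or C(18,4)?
P(5,2)=20, C(18,4)=3,060.
Final answer: C(18,4)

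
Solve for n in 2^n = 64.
6

Working:
2^6 = 64, so n = 6.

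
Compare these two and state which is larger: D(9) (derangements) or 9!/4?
D(9) = (9-1)·[D(8) + D(7)] = 8·[14,833 + 1,854] = 133,496; 9!/4 = 362,880/4 = 90,720.
Final answer: D(9)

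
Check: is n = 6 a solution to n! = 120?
No

Solution: 6! = 6·5! = 6·120 = 720, which does not equal 120.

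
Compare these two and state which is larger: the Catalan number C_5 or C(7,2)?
C_5

Working:
C_5 = C(10,5)/(5+1) = 252/6 = 42; C(7,2) = 21.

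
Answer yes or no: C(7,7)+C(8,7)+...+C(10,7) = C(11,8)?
Hockey stick identity gives Σ = C(11,8) = 165; RHS C(11,8) = 165.
Final answer: Yes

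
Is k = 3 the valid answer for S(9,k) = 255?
No

S(9,3) = 3·S(8,3) + S(8,2) = 3·966 + 127 = 3,025, which does not equal 255.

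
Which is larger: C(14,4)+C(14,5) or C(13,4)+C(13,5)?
C(14,4)+C(14,5)
First=3,003, Second=2,002.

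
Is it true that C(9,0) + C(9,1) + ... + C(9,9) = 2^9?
True

Binomial theorem with x = y = 1: Σ C(9,i) = (1+1)^9 = 2^9 = 512. The statement holds.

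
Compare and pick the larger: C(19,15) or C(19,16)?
C(19,15)

Working:
C(19,15)=3,876, C(19,16)=969.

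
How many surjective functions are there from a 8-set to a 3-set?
5,796

Solution: Onto functions = 3! × S(8,3)
First compute S(8,3) via recurrence:
Using the Stirling recurrence: S(n,k) = k·S(n-1,k) + S(n-1,k-1)
S(8,3) = 3·S(7,3) + S(7,2)
         = 3·301 + 63
         = 903 + 63
         = 966
Then: 6 × 966 = 5,796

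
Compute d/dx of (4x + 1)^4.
16(4x + 1)^3

Working:
Chain rule: 4(4x+1)^{3} × 4 = 16(4x+1)^{3}.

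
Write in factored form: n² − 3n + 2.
(n − 1)(n − 2)

Working:
Seek roots whose sum is 3 and product is 2: (1, 2). So n² − 3n + 2 = (n − 1)(n − 2).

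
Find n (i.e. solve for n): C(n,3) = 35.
7

C(n,3) = n(n−1)(n−2)/3! is increasing in n, and n(n−1)(n−2) = 3!·35 = 210 ≈ (n−1)^3 gives n ≈ 6.9. Check: C(5,3) = 10, C(6,3) = 20, C(7,3) = 35 ✓. So n = 7.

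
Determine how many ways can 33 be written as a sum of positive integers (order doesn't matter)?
10,143
Pentagonal recurrence p(n) = p(n−1) + p(n−2) − p(n−5) − p(n−7) + …: p(33) = p(32) + p(31) − p(28) − p(26) + p(21) + p(18) − p(11) − p(7) = 8,349 + 6,842 − 3,718 − 2,436 + 792 + 385 − 56 − 15 = 10,143.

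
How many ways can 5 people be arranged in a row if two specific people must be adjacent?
48

Working:
Treat pair as unit: (5-1)! arrangements × 2 internal orders = 48.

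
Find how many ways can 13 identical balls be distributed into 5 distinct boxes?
C(13+5-1, 5-1) = C(17, 4) = 2,380.
Final answer: 2,380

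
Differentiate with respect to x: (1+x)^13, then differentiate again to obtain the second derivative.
156(1+x)^11

First derivative: 13(1+x)^{12}. Second derivative: 13·12·(1+x)^{11} = 156(1+x)^{11}.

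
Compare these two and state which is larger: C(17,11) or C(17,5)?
C(17,11)

Working:
C(17,11)=12,376, C(17,5)=6,188.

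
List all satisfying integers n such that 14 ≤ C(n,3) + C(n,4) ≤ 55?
C(4,3)+C(4,4)=5; C(5,3)+C(5,4)=15; C(6,3)+C(6,4)=35; C(7,3)+C(7,4)=70. So valid n = 5, 6.
Final answer: 5, 6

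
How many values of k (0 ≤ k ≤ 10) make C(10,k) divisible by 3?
7

Reasoning: Checking C(10,k) mod 3 for k = 0..10: divisible at k = 2, 3, 4, 5, 6, 7, 8. That's 7 values.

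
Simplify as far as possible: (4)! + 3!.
30

Explanation: (4)! + 3! = (4)·3! + 3! = (4+1)·3! = 5·3! = 30.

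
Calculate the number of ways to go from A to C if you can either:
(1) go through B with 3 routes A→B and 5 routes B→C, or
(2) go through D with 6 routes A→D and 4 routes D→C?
39
Route via B: 3×5=15. Route via D: 6×4=24. Total: 39.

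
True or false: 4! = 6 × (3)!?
False
4! = 4 × 3! = 24, but 6 × 3! = 36.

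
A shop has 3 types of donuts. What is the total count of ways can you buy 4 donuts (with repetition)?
15

Reasoning: Stars and bars: C(4+3-1, 4) = C(6, 4) = 15.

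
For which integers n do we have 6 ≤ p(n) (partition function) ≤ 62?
Tabulating p(n) via p(n) = p(n−1) + p(n−2) − p(n−5) − p(n−7) + …: p(4)=5; p(5)=7; p(6)=11; p(7)=15; p(8)=22; p(9)=30; p(10)=42; p(11)=56; p(12)=77. So valid n = 5, 6, 7, 8, 9, 10, 11.
Final answer: 5, 6, 7, 8, 9, 10, 11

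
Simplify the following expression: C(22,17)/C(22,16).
6/17
C(n,k+1)/C(n,k) = (n−k)/(k+1). Here (22−16)/(16+1) = 6/17 = 6/17.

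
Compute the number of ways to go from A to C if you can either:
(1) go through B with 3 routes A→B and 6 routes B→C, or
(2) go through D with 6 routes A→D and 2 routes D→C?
30

Explanation: Route via B: 3×6=18. Route via D: 6×2=12. Total: 30.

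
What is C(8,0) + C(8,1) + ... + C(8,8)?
256

Explanation: Sum of binomial coefficients = 2^8 = 256.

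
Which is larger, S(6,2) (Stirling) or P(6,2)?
S(6,2)

Solution: S(6,2) = 2·S(5,2) + S(5,1) = 2·15 + 1 = 31; P(6,2) = 30.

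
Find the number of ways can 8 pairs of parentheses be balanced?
Using the Catalan number formula: C_n = C(2n, n) / (n+1)
C_8 = C(16, 8) / (8+1)
     = 12870 / 9
     = 1,430
Final answer: 1,430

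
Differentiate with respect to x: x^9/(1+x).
Quotient rule: [9x^{8}(1+x) - x^9]/(1+x)².
Final answer: (9x^8(1+x) - x^9)/(1+x)²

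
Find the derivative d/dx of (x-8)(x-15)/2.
d/dx[(x-8)(x-15)] = (x-15) + (x-8) = 2x - 23. Dividing by 2 gives (2x - 23)/2.

Answer: (2x - 23)/2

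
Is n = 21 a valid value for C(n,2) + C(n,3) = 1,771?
No

Working:
C(21,2) + C(21,3) = 210 + 1,330 = 1,540, which does not equal 1,771.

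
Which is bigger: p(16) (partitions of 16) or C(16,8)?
C(16,8)

Pentagonal recurrence p(n) = p(n−1) + p(n−2) − p(n−5) − p(n−7) + …: p(16) = p(15) + p(14) − p(11) − p(9) + p(4) + p(1) = 176 + 135 − 56 − 30 + 5 + 1 = 231; C(16,8) = 12,870.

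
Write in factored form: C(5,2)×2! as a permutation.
C(5,2)×2! = [5!/(2!(3)!)]×2! = 5!/(3)! = P(5,2) = 20.
Final answer: P(5,2)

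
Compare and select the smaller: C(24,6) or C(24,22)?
C(24,22)
C(24,6)=134,596, C(24,22)=276.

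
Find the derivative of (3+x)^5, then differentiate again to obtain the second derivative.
20(3+x)^3

Explanation: First derivative: 5(3+x)^{4}. Second derivative: 5·4·(3+x)^{3} = 20(3+x)^{3}.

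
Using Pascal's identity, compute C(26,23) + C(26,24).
2,925

Working:
C(26,23) + C(26,24) = C(27,24) = 2,925.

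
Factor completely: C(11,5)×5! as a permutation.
P(11,5)

Reasoning: C(11,5)×5! = [11!/(5!(6)!)]×5! = 11!/(6)! = P(11,5) = 55,440.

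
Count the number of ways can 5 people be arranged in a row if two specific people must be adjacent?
48

Working:
Treat pair as unit: (5-1)! arrangements × 2 internal orders = 48.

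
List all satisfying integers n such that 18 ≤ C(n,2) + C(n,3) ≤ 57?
C(4,2)+C(4,3)=10; C(5,2)+C(5,3)=20; C(6,2)+C(6,3)=35; C(7,2)+C(7,3)=56; C(8,2)+C(8,3)=84. So valid n = 5, 6, 7.

Answer: 5, 6, 7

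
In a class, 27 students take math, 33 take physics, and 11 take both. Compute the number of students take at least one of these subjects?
|A∪B| = |A|+|B|-|A∩B| = 27+33-11 = 49.

Answer: 49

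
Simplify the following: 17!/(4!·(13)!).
2,380

Working:
This is C(17,4) = 2,380.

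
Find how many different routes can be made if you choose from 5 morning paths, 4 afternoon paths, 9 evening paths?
180

Solution: By the multiplication principle: 5 × 4 × 9 = 180.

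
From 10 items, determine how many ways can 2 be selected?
C(10,2) = 10! / (2! × (10-2)!)
         = 10! / (2! × 8!)
         = 45
Final answer: 45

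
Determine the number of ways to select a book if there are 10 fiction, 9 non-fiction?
By the addition principle: 10 + 9 = 19.
Final answer: 19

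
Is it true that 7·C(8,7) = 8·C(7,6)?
True

Reasoning: Absorption identity k·C(n,k) = n·C(n-1,k-1). LHS = 7·8 = 56; RHS = 8·7 = 56.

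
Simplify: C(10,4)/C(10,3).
C(n,k+1)/C(n,k) = (n−k)/(k+1). Here (10−3)/(3+1) = 7/4 = 7/4.
Final answer: 7/4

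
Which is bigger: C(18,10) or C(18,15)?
C(18,10)

Explanation: C(18,10)=43,758, C(18,15)=816.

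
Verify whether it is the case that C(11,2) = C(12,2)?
False

LHS = C(11,2) = 55; RHS = C(12,2) = 66. 55 ≠ 66, so the statement does not hold.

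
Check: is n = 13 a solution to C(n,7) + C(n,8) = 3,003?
Yes

Solution: C(13,7) + C(13,8) = 1,716 + 1,287 = 3,003, which equals 3,003.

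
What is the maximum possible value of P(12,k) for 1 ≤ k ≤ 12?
479,001,600

Explanation: P(12,k) increases in k, so maximum at k = 12: 12! = 479,001,600.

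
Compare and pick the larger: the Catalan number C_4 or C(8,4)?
C(8,4)

C_4 = C(8,4)/(4+1) = 70/5 = 14; C(8,4) = 70.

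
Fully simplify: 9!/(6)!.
504

Explanation: This equals 9×8×7 = 504.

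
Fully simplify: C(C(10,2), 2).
990

Reasoning: C(10,2) = 45, then C(45, 2) = 990.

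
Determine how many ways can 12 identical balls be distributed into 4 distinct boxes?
455

C(12+4-1, 4-1) = C(15, 3) = 455.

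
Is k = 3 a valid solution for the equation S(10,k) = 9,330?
Yes

Reasoning: S(10,3) = 3·S(9,3) + S(9,2) = 3·3,025 + 255 = 9,330, which equals 9,330.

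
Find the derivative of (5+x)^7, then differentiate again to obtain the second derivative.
42(5+x)^5

Explanation: First derivative: 7(5+x)^{6}. Second derivative: 7·6·(5+x)^{5} = 42(5+x)^{5}.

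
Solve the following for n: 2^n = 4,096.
12

Explanation: 4,096 = 1,024 × 4 = 2^10 × 2^2 = 2^12, so n = 12.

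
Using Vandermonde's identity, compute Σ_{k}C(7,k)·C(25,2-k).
= C(7+25,2) = C(32,2) = 496.
Final answer: 496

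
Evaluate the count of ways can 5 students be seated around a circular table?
24
Circular arrangements: (5-1)! = 24.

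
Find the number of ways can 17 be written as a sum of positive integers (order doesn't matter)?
297

Reasoning: Pentagonal recurrence p(n) = p(n−1) + p(n−2) − p(n−5) − p(n−7) + …: p(17) = p(16) + p(15) − p(12) − p(10) + p(5) + p(2) = 231 + 176 − 77 − 42 + 7 + 2 = 297.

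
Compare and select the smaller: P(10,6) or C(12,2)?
C(12,2)
P(10,6)=151,200, C(12,2)=66.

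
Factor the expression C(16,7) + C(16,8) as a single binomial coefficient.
C(17,8)

By Pascal's identity: C(16,7) + C(16,8) = C(17,8) = 24,310.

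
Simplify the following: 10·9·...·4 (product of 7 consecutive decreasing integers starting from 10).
604,800

Solution: This is P(10,7) = 10!/(3)! = 604,800.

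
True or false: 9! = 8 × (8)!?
False

Solution: 9! = 9 × 8! = 362,880, but 8 × 8! = 322,560.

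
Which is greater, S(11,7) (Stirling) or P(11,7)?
P(11,7)
S(11,7) = 7·S(10,7) + S(10,6) = 7·5,880 + 22,827 = 63,987; P(11,7) = 1,663,200.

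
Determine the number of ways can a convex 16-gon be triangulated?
2,674,440
Using the Catalan number formula: C_n = C(2n, n) / (n+1)
C_14 = C(28, 14) / (14+1)
     = 40116600 / 15
     = 2,674,440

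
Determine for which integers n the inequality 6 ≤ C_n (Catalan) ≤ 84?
4, 5

Working:
C_3=5; C_4=14; C_5=42; C_6=132. So valid n = 4, 5.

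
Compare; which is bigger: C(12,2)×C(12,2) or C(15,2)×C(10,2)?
C(15,2)×C(10,2)

Working:
C(12,2)×C(12,2)=4,356, C(15,2)×C(10,2)=4,725.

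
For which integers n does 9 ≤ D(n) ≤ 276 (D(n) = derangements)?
4, 5, 6

Using D(n) = (n−1)[D(n−1) + D(n−2)] with D(1)=0, D(2)=1: D(3)=2; D(4)=9; D(5)=44; D(6)=265; D(7)=1,854. So valid n = 4, 5, 6.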